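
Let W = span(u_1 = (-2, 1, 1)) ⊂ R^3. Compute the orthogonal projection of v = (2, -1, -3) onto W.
proj_W(v) = (8/3, -4/3, -4/3)

Set up U = [u_1 | ... | u_1] ∈ R^(3×1). The projector onto W = col(U) is P = U (U^T U)^(-1) U^T.
Compute U^T U =
  [6],
and U^T v = (-8).
Solve U^T U · c = U^T v for the coefficients: c = (-4/3). The projection is proj_W(v) = U c.
Check: (v - proj_W(v)) · u_1 = 0  (should be 0).
Result: proj_W(v) = (8/3, -4/3, -4/3).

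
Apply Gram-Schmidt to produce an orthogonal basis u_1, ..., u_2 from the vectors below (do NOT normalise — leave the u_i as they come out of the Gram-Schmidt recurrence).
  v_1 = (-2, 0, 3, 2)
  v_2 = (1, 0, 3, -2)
Orthogonal basis:
  u_1 = (-2, 0, 3, 2)
  u_2 = (23/17, 0, 42/17, -40/17)

Apply the Gram-Schmidt recurrence
  u_1 = v_1
  u_i = v_i − Σ_{j<i} ((v_i · u_j) / (u_j · u_j)) · u_j.

Step by step this gives:
  u_1 = (-2, 0, 3, 2)
  u_2 = (23/17, 0, 42/17, -40/17)

Orthogonality check:
  u_2 · u_1 = 0 (should be 0)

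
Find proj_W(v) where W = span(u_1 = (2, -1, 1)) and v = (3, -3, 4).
proj_W(v) = (13/3, -13/6, 13/6)

Set up U = [u_1 | ... | u_1] ∈ R^(3×1). The projector onto W = col(U) is P = U (U^T U)^(-1) U^T.
Compute U^T U =
  [6],
and U^T v = (13).
Solve U^T U · c = U^T v for the coefficients: c = (13/6). The projection is proj_W(v) = U c.
Check: (v - proj_W(v)) · u_1 = 0  (should be 0).
Result: proj_W(v) = (13/3, -13/6, 13/6).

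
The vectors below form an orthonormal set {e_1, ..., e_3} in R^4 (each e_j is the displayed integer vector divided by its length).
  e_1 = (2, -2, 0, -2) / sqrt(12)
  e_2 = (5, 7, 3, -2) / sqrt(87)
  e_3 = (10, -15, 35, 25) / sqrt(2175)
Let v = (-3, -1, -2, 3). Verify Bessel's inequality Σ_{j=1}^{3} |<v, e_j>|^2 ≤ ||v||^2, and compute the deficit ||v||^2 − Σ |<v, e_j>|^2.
Σ |<v, e_j>|^2 = 65/3; ||v||^2 = 23; deficit = 4/3

Write each e_j = u_j / sqrt(<u_j, u_j>) where u_j is the displayed integer vector. Then <v, e_j> = <v, u_j> / sqrt(<u_j, u_j>), so |<v, e_j>|^2 = <v, u_j>^2 / <u_j, u_j>.
Coefficients: <v, e_1> = -10/sqrt(12), <v, e_2> = -34/sqrt(87), <v, e_3> = -10/sqrt(2175).
Square and sum: Σ |<v, e_j>|^2 = 65/3.
Compute ||v||^2 = v·v = 23.
Deficit = 23 − 65/3 = 4/3 ≥ 0, confirming Bessel's inequality. (The deficit equals ||v − Σ <v,e_j> e_j||^2, the squared distance from v to span{e_j}.)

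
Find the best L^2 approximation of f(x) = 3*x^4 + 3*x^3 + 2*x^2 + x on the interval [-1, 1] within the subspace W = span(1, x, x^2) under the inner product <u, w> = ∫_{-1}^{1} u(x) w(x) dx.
g(x) = 32*x^2/7 + 14*x/5 - 9/35

The best approximation g ∈ W is the orthogonal projection of f onto W. Writing g = a_0 + a_1 x + a_2 x^2, the coefficients solve the normal equations G · a = b where
  G_{ij} = <φ_i, φ_j> and b_i = <f, φ_i>, with φ_0 = 1, φ_1 = x, φ_2 = x^2.
G =
  [2, 0, 2/3]
  [0, 2/3, 0]
  [2/3, 0, 2/5],
b = (38/15, 28/15, 58/35).
Solving gives a_0 = -9/35, a_1 = 14/5, a_2 = 32/7, so
  g(x) = 32*x^2/7 + 14*x/5 - 9/35.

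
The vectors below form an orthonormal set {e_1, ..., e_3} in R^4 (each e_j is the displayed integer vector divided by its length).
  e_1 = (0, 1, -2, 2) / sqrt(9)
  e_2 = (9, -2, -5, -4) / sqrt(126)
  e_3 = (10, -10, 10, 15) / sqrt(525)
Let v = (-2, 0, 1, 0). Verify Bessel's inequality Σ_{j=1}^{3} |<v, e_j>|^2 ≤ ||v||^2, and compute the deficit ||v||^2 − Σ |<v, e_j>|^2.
Σ |<v, e_j>|^2 = 29/6; ||v||^2 = 5; deficit = 1/6

Write each e_j = u_j / sqrt(<u_j, u_j>) where u_j is the displayed integer vector. Then <v, e_j> = <v, u_j> / sqrt(<u_j, u_j>), so |<v, e_j>|^2 = <v, u_j>^2 / <u_j, u_j>.
Coefficients: <v, e_1> = -2/sqrt(9), <v, e_2> = -23/sqrt(126), <v, e_3> = -10/sqrt(525).
Square and sum: Σ |<v, e_j>|^2 = 29/6.
Compute ||v||^2 = v·v = 5.
Deficit = 5 − 29/6 = 1/6 ≥ 0, confirming Bessel's inequality. (The deficit equals ||v − Σ <v,e_j> e_j||^2, the squared distance from v to span{e_j}.)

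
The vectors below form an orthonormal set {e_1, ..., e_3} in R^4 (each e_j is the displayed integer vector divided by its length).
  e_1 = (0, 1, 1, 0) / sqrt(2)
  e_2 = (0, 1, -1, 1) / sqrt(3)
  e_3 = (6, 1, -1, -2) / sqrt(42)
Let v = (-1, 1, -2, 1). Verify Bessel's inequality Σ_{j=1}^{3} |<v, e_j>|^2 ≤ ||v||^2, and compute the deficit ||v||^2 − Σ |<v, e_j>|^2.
Σ |<v, e_j>|^2 = 45/7; ||v||^2 = 7; deficit = 4/7

Write each e_j = u_j / sqrt(<u_j, u_j>) where u_j is the displayed integer vector. Then <v, e_j> = <v, u_j> / sqrt(<u_j, u_j>), so |<v, e_j>|^2 = <v, u_j>^2 / <u_j, u_j>.
Coefficients: <v, e_1> = -1/sqrt(2), <v, e_2> = 4/sqrt(3), <v, e_3> = -5/sqrt(42).
Square and sum: Σ |<v, e_j>|^2 = 45/7.
Compute ||v||^2 = v·v = 7.
Deficit = 7 − 45/7 = 4/7 ≥ 0, confirming Bessel's inequality. (The deficit equals ||v − Σ <v,e_j> e_j||^2, the squared distance from v to span{e_j}.)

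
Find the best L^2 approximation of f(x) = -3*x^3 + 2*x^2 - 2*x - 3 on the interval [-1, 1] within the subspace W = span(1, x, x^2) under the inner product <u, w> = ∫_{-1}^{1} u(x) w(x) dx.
g(x) = 2*x^2 - 19*x/5 - 3

The best approximation g ∈ W is the orthogonal projection of f onto W. Writing g = a_0 + a_1 x + a_2 x^2, the coefficients solve the normal equations G · a = b where
  G_{ij} = <φ_i, φ_j> and b_i = <f, φ_i>, with φ_0 = 1, φ_1 = x, φ_2 = x^2.
G =
  [2, 0, 2/3]
  [0, 2/3, 0]
  [2/3, 0, 2/5],
b = (-14/3, -38/15, -6/5).
Solving gives a_0 = -3, a_1 = -19/5, a_2 = 2, so
  g(x) = 2*x^2 - 19*x/5 - 3.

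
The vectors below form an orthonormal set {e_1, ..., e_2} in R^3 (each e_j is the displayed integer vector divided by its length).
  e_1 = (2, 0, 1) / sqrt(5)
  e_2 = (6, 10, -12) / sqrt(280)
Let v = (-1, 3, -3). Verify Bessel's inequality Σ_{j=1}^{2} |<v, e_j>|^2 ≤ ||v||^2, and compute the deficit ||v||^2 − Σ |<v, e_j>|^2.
Σ |<v, e_j>|^2 = 125/7; ||v||^2 = 19; deficit = 8/7

Write each e_j = u_j / sqrt(<u_j, u_j>) where u_j is the displayed integer vector. Then <v, e_j> = <v, u_j> / sqrt(<u_j, u_j>), so |<v, e_j>|^2 = <v, u_j>^2 / <u_j, u_j>.
Coefficients: <v, e_1> = -5/sqrt(5), <v, e_2> = 60/sqrt(280).
Square and sum: Σ |<v, e_j>|^2 = 125/7.
Compute ||v||^2 = v·v = 19.
Deficit = 19 − 125/7 = 8/7 ≥ 0, confirming Bessel's inequality. (The deficit equals ||v − Σ <v,e_j> e_j||^2, the squared distance from v to span{e_j}.)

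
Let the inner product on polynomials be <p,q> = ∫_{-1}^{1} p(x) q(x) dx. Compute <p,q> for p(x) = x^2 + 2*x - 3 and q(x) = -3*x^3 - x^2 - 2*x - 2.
<p,q> = 36/5

Expand the product: p(x)·q(x) = -3*x^5 - 7*x^4 + 5*x^3 - 3*x^2 + 2*x + 6.
∫_{-1}^{1} of each monomial x^k gives [2/(k+1) if k even, 0 if k odd]. Integrating term-by-term (or equivalently evaluating the antiderivative F(x) = -x^6/2 - 7*x^5/5 + 5*x^4/4 - x^3 + x^2 + 6*x at the endpoints):
  F(1) − F(−1) = 107/20 − (-37/20) = 36/5.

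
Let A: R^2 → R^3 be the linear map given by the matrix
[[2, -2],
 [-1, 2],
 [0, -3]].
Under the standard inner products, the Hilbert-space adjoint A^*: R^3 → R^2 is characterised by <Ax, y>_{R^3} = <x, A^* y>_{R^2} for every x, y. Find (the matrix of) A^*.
A^* = A^T =
[[2, -1, 0],
 [-2, 2, -3]]

For real matrices with standard dot products, the defining identity <Ax, y> = <x, A^* y> gives (Ax)^T y = x^T (A^*) y, i.e. x^T A^T y = x^T (A^*) y. Since this holds for all x, y, we must have A^* = A^T. Therefore
A^* =
[[2, -1, 0],
 [-2, 2, -3]].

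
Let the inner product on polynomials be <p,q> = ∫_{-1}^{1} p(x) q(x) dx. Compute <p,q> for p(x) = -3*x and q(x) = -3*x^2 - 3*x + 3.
<p,q> = 6

Expand the product: p(x)·q(x) = 9*x^3 + 9*x^2 - 9*x.
∫_{-1}^{1} of each monomial x^k gives [2/(k+1) if k even, 0 if k odd]. Integrating term-by-term (or equivalently evaluating the antiderivative F(x) = 9*x^4/4 + 3*x^3 - 9*x^2/2 at the endpoints):
  F(1) − F(−1) = 3/4 − (-21/4) = 6.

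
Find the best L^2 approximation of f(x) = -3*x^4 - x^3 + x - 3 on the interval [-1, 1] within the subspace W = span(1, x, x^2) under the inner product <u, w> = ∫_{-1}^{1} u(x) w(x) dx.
g(x) = -18*x^2/7 + 2*x/5 - 96/35

The best approximation g ∈ W is the orthogonal projection of f onto W. Writing g = a_0 + a_1 x + a_2 x^2, the coefficients solve the normal equations G · a = b where
  G_{ij} = <φ_i, φ_j> and b_i = <f, φ_i>, with φ_0 = 1, φ_1 = x, φ_2 = x^2.
G =
  [2, 0, 2/3]
  [0, 2/3, 0]
  [2/3, 0, 2/5],
b = (-36/5, 4/15, -20/7).
Solving gives a_0 = -96/35, a_1 = 2/5, a_2 = -18/7, so
  g(x) = -18*x^2/7 + 2*x/5 - 96/35.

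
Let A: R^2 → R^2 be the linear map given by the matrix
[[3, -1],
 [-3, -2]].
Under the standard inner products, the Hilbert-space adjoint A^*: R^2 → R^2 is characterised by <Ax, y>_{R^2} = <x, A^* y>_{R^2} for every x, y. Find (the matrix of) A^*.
A^* = A^T =
[[3, -3],
 [-1, -2]]

For real matrices with standard dot products, the defining identity <Ax, y> = <x, A^* y> gives (Ax)^T y = x^T (A^*) y, i.e. x^T A^T y = x^T (A^*) y. Since this holds for all x, y, we must have A^* = A^T. Therefore
A^* =
[[3, -3],
 [-1, -2]].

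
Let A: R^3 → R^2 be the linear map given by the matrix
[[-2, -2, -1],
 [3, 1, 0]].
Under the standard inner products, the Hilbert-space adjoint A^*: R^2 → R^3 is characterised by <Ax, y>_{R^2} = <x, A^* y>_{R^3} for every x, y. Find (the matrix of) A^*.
A^* = A^T =
[[-2, 3],
 [-2, 1],
 [-1, 0]]

For real matrices with standard dot products, the defining identity <Ax, y> = <x, A^* y> gives (Ax)^T y = x^T (A^*) y, i.e. x^T A^T y = x^T (A^*) y. Since this holds for all x, y, we must have A^* = A^T. Therefore
A^* =
[[-2, 3],
 [-2, 1],
 [-1, 0]].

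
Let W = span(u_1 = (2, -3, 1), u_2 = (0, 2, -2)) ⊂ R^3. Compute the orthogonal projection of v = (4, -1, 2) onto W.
proj_W(v) = (7/3, -8/3, 1/3)

Set up U = [u_1 | ... | u_2] ∈ R^(3×2). The projector onto W = col(U) is P = U (U^T U)^(-1) U^T.
Compute U^T U =
  [14, -8]
  [-8, 8],
and U^T v = (13, -6).
Solve U^T U · c = U^T v for the coefficients: c = (7/6, 5/12). The projection is proj_W(v) = U c.
Check: (v - proj_W(v)) · u_1 = 0  (should be 0).
Check: (v - proj_W(v)) · u_2 = 0  (should be 0).
Result: proj_W(v) = (7/3, -8/3, 1/3).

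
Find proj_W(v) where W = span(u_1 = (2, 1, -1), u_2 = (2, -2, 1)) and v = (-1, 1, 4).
proj_W(v) = (-80/53, -55/53, 50/53)

Set up U = [u_1 | ... | u_2] ∈ R^(3×2). The projector onto W = col(U) is P = U (U^T U)^(-1) U^T.
Compute U^T U =
  [6, 1]
  [1, 9],
and U^T v = (-5, 0).
Solve U^T U · c = U^T v for the coefficients: c = (-45/53, 5/53). The projection is proj_W(v) = U c.
Check: (v - proj_W(v)) · u_1 = 0  (should be 0).
Check: (v - proj_W(v)) · u_2 = 0  (should be 0).
Result: proj_W(v) = (-80/53, -55/53, 50/53).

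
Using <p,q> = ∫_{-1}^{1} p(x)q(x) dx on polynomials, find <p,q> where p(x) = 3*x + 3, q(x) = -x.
<p,q> = -2

Expand the product: p(x)·q(x) = -3*x^2 - 3*x.
∫_{-1}^{1} of each monomial x^k gives [2/(k+1) if k even, 0 if k odd]. Integrating term-by-term (or equivalently evaluating the antiderivative F(x) = -x^3 - 3*x^2/2 at the endpoints):
  F(1) − F(−1) = -5/2 − (-1/2) = -2.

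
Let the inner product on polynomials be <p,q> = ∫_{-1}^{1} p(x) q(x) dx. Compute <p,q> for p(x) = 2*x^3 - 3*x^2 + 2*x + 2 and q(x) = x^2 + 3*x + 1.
<p,q> = 128/15

Expand the product: p(x)·q(x) = 2*x^5 + 3*x^4 - 5*x^3 + 5*x^2 + 8*x + 2.
∫_{-1}^{1} of each monomial x^k gives [2/(k+1) if k even, 0 if k odd]. Integrating term-by-term (or equivalently evaluating the antiderivative F(x) = x^6/3 + 3*x^5/5 - 5*x^4/4 + 5*x^3/3 + 4*x^2 + 2*x at the endpoints):
  F(1) − F(−1) = 147/20 − (-71/60) = 128/15.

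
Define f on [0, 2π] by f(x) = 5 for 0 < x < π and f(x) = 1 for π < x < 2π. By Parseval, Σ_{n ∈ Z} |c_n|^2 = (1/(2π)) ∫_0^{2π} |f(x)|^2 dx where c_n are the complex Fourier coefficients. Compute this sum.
Σ |c_n|^2 = 13

Parseval equates the L^2 energy of f (normalised by 1/(2π)) with the ℓ^2 sum of its Fourier coefficients: (1/(2π)) ∫_0^{2π} |f|^2 = Σ |c_n|^2.
Compute the left side: (1/(2π)) [∫_0^π 5^2 dx + ∫_π^{2π} 1^2 dx] = (1/(2π)) · (25π + 1π) = (25 + 1)/2 = 13.
So Σ_{n ∈ Z} |c_n|^2 = 13.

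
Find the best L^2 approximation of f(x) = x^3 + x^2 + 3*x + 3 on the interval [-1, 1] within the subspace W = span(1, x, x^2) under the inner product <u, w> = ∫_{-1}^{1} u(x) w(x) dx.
g(x) = x^2 + 18*x/5 + 3

The best approximation g ∈ W is the orthogonal projection of f onto W. Writing g = a_0 + a_1 x + a_2 x^2, the coefficients solve the normal equations G · a = b where
  G_{ij} = <φ_i, φ_j> and b_i = <f, φ_i>, with φ_0 = 1, φ_1 = x, φ_2 = x^2.
G =
  [2, 0, 2/3]
  [0, 2/3, 0]
  [2/3, 0, 2/5],
b = (20/3, 12/5, 12/5).
Solving gives a_0 = 3, a_1 = 18/5, a_2 = 1, so
  g(x) = x^2 + 18*x/5 + 3.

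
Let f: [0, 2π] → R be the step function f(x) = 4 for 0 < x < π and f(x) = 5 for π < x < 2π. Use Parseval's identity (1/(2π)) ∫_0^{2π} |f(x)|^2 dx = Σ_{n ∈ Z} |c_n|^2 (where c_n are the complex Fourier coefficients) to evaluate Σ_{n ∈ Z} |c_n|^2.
Σ |c_n|^2 = 41/2

Parseval equates the L^2 energy of f (normalised by 1/(2π)) with the ℓ^2 sum of its Fourier coefficients: (1/(2π)) ∫_0^{2π} |f|^2 = Σ |c_n|^2.
Compute the left side: (1/(2π)) [∫_0^π 4^2 dx + ∫_π^{2π} 5^2 dx] = (1/(2π)) · (16π + 25π) = (16 + 25)/2 = 41/2.
So Σ_{n ∈ Z} |c_n|^2 = 41/2.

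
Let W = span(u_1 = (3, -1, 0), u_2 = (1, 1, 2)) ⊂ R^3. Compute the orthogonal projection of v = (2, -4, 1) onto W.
proj_W(v) = (20/7, -10/7, -5/7)

Set up U = [u_1 | ... | u_2] ∈ R^(3×2). The projector onto W = col(U) is P = U (U^T U)^(-1) U^T.
Compute U^T U =
  [10, 2]
  [2, 6],
and U^T v = (10, 0).
Solve U^T U · c = U^T v for the coefficients: c = (15/14, -5/14). The projection is proj_W(v) = U c.
Check: (v - proj_W(v)) · u_1 = 0  (should be 0).
Check: (v - proj_W(v)) · u_2 = 0  (should be 0).
Result: proj_W(v) = (20/7, -10/7, -5/7).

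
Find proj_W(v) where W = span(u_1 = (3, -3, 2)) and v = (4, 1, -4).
proj_W(v) = (3/22, -3/22, 1/11)

Set up U = [u_1 | ... | u_1] ∈ R^(3×1). The projector onto W = col(U) is P = U (U^T U)^(-1) U^T.
Compute U^T U =
  [22],
and U^T v = (1).
Solve U^T U · c = U^T v for the coefficients: c = (1/22). The projection is proj_W(v) = U c.
Check: (v - proj_W(v)) · u_1 = 0  (should be 0).
Result: proj_W(v) = (3/22, -3/22, 1/11).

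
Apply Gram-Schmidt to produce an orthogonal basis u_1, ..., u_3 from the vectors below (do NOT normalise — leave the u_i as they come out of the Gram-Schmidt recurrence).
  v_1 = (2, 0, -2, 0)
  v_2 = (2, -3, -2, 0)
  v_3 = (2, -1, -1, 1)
Orthogonal basis:
  u_1 = (2, 0, -2, 0)
  u_2 = (0, -3, 0, 0)
  u_3 = (1/2, 0, 1/2, 1)

Apply the Gram-Schmidt recurrence
  u_1 = v_1
  u_i = v_i − Σ_{j<i} ((v_i · u_j) / (u_j · u_j)) · u_j.

Step by step this gives:
  u_1 = (2, 0, -2, 0)
  u_2 = (0, -3, 0, 0)
  u_3 = (1/2, 0, 1/2, 1)

Orthogonality check:
  u_2 · u_1 = 0 (should be 0)
  u_3 · u_1 = 0 (should be 0)
  u_3 · u_2 = 0 (should be 0)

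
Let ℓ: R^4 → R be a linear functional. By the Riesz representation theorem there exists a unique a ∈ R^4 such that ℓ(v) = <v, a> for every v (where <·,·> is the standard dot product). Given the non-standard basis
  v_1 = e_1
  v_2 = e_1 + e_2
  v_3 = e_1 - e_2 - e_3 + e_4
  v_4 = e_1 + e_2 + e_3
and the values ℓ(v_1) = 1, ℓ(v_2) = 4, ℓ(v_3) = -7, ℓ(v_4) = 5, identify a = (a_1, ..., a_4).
a = (1, 3, 1, -4)

Write a = (a_1, ..., a_4) in the standard basis. For each basis vector v_i, ℓ(v_i) = <v_i, a> is a linear equation in the a_j's. Collect the n equations into a matrix system V a = ℓ, where row i of V is v_i (expressed in the standard basis). Since V is invertible (lower-triangular with 1s on the diagonal, up to permutation), solve by back-substitution:
  V =
[[1, 0, 0, 0],
 [1, 1, 0, 0],
 [1, -1, -1, 1],
 [1, 1, 1, 0]]
  V a = (1, 4, -7, 5)
Solving gives a = (1, 3, 1, -4).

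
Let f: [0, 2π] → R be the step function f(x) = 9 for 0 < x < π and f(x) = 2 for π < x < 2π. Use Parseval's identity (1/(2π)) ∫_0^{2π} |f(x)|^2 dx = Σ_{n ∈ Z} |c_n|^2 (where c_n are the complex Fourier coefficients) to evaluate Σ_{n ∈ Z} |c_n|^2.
Σ |c_n|^2 = 85/2

Parseval equates the L^2 energy of f (normalised by 1/(2π)) with the ℓ^2 sum of its Fourier coefficients: (1/(2π)) ∫_0^{2π} |f|^2 = Σ |c_n|^2.
Compute the left side: (1/(2π)) [∫_0^π 9^2 dx + ∫_π^{2π} 2^2 dx] = (1/(2π)) · (81π + 4π) = (81 + 4)/2 = 85/2.
So Σ_{n ∈ Z} |c_n|^2 = 85/2.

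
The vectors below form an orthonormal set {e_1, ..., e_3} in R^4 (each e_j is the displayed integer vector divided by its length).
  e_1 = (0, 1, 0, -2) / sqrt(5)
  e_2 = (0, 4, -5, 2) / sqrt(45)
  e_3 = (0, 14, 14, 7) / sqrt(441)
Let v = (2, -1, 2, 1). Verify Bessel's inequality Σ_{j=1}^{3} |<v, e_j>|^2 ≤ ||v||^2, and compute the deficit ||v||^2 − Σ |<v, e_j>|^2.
Σ |<v, e_j>|^2 = 6; ||v||^2 = 10; deficit = 4

Write each e_j = u_j / sqrt(<u_j, u_j>) where u_j is the displayed integer vector. Then <v, e_j> = <v, u_j> / sqrt(<u_j, u_j>), so |<v, e_j>|^2 = <v, u_j>^2 / <u_j, u_j>.
Coefficients: <v, e_1> = -3/sqrt(5), <v, e_2> = -12/sqrt(45), <v, e_3> = 21/sqrt(441).
Square and sum: Σ |<v, e_j>|^2 = 6.
Compute ||v||^2 = v·v = 10.
Deficit = 10 − 6 = 4 ≥ 0, confirming Bessel's inequality. (The deficit equals ||v − Σ <v,e_j> e_j||^2, the squared distance from v to span{e_j}.)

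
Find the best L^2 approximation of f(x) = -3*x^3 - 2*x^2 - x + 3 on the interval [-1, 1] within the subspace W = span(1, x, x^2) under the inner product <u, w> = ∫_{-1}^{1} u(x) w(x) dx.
g(x) = -2*x^2 - 14*x/5 + 3

The best approximation g ∈ W is the orthogonal projection of f onto W. Writing g = a_0 + a_1 x + a_2 x^2, the coefficients solve the normal equations G · a = b where
  G_{ij} = <φ_i, φ_j> and b_i = <f, φ_i>, with φ_0 = 1, φ_1 = x, φ_2 = x^2.
G =
  [2, 0, 2/3]
  [0, 2/3, 0]
  [2/3, 0, 2/5],
b = (14/3, -28/15, 6/5).
Solving gives a_0 = 3, a_1 = -14/5, a_2 = -2, so
  g(x) = -2*x^2 - 14*x/5 + 3.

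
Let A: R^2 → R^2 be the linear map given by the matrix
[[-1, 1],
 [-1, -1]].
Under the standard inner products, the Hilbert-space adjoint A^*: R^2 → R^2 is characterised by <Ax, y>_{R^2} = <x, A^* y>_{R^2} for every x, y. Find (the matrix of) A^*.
A^* = A^T =
[[-1, -1],
 [1, -1]]

For real matrices with standard dot products, the defining identity <Ax, y> = <x, A^* y> gives (Ax)^T y = x^T (A^*) y, i.e. x^T A^T y = x^T (A^*) y. Since this holds for all x, y, we must have A^* = A^T. Therefore
A^* =
[[-1, -1],
 [1, -1]].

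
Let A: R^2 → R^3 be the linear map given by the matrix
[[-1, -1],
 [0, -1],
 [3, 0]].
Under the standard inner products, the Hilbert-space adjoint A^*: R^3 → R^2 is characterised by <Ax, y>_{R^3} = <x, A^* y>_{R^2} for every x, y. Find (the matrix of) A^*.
A^* = A^T =
[[-1, 0, 3],
 [-1, -1, 0]]

For real matrices with standard dot products, the defining identity <Ax, y> = <x, A^* y> gives (Ax)^T y = x^T (A^*) y, i.e. x^T A^T y = x^T (A^*) y. Since this holds for all x, y, we must have A^* = A^T. Therefore
A^* =
[[-1, 0, 3],
 [-1, -1, 0]].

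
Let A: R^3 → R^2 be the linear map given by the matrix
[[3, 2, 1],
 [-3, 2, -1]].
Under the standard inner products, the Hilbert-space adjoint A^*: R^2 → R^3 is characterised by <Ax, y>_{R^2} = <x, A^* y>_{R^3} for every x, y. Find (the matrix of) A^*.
A^* = A^T =
[[3, -3],
 [2, 2],
 [1, -1]]

For real matrices with standard dot products, the defining identity <Ax, y> = <x, A^* y> gives (Ax)^T y = x^T (A^*) y, i.e. x^T A^T y = x^T (A^*) y. Since this holds for all x, y, we must have A^* = A^T. Therefore
A^* =
[[3, -3],
 [2, 2],
 [1, -1]].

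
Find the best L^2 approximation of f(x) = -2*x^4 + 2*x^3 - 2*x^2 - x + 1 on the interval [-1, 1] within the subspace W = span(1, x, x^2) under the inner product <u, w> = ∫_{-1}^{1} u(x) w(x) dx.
g(x) = -26*x^2/7 + x/5 + 41/35

The best approximation g ∈ W is the orthogonal projection of f onto W. Writing g = a_0 + a_1 x + a_2 x^2, the coefficients solve the normal equations G · a = b where
  G_{ij} = <φ_i, φ_j> and b_i = <f, φ_i>, with φ_0 = 1, φ_1 = x, φ_2 = x^2.
G =
  [2, 0, 2/3]
  [0, 2/3, 0]
  [2/3, 0, 2/5],
b = (-2/15, 2/15, -74/105).
Solving gives a_0 = 41/35, a_1 = 1/5, a_2 = -26/7, so
  g(x) = -26*x^2/7 + x/5 + 41/35.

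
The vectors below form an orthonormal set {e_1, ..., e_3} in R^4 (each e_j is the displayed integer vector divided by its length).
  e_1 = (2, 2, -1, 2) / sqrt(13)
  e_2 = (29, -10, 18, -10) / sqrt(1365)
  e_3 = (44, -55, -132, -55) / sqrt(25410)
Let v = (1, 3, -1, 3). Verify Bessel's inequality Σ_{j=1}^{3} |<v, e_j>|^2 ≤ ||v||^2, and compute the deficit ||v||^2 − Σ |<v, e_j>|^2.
Σ |<v, e_j>|^2 = 20; ||v||^2 = 20; deficit = 0

Write each e_j = u_j / sqrt(<u_j, u_j>) where u_j is the displayed integer vector. Then <v, e_j> = <v, u_j> / sqrt(<u_j, u_j>), so |<v, e_j>|^2 = <v, u_j>^2 / <u_j, u_j>.
Coefficients: <v, e_1> = 15/sqrt(13), <v, e_2> = -49/sqrt(1365), <v, e_3> = -154/sqrt(25410).
Square and sum: Σ |<v, e_j>|^2 = 20.
Compute ||v||^2 = v·v = 20.
Deficit = 20 − 20 = 0 ≥ 0, confirming Bessel's inequality. (The deficit equals ||v − Σ <v,e_j> e_j||^2, the squared distance from v to span{e_j}.)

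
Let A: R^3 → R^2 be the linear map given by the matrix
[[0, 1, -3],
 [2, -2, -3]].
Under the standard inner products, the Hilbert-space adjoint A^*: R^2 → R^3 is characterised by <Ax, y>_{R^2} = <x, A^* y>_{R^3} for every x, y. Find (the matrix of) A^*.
A^* = A^T =
[[0, 2],
 [1, -2],
 [-3, -3]]

For real matrices with standard dot products, the defining identity <Ax, y> = <x, A^* y> gives (Ax)^T y = x^T (A^*) y, i.e. x^T A^T y = x^T (A^*) y. Since this holds for all x, y, we must have A^* = A^T. Therefore
A^* =
[[0, 2],
 [1, -2],
 [-3, -3]].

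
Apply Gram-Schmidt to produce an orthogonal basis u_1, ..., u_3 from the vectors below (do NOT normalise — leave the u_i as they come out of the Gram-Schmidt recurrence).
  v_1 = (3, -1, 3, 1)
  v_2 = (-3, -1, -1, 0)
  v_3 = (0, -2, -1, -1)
Orthogonal basis:
  u_1 = (3, -1, 3, 1)
  u_2 = (-27/20, -31/20, 13/20, 11/20)
  u_3 = (9/11, -149/99, -94/99, -10/9)

Apply the Gram-Schmidt recurrence
  u_1 = v_1
  u_i = v_i − Σ_{j<i} ((v_i · u_j) / (u_j · u_j)) · u_j.

Step by step this gives:
  u_1 = (3, -1, 3, 1)
  u_2 = (-27/20, -31/20, 13/20, 11/20)
  u_3 = (9/11, -149/99, -94/99, -10/9)

Orthogonality check:
  u_2 · u_1 = 0 (should be 0)
  u_3 · u_1 = 0 (should be 0)
  u_3 · u_2 = 0 (should be 0)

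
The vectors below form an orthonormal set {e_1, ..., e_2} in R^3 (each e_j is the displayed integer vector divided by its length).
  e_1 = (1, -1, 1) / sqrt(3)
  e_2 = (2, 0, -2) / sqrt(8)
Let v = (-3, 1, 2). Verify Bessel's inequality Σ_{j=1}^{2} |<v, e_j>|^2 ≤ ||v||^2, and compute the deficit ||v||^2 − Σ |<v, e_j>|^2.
Σ |<v, e_j>|^2 = 83/6; ||v||^2 = 14; deficit = 1/6

Write each e_j = u_j / sqrt(<u_j, u_j>) where u_j is the displayed integer vector. Then <v, e_j> = <v, u_j> / sqrt(<u_j, u_j>), so |<v, e_j>|^2 = <v, u_j>^2 / <u_j, u_j>.
Coefficients: <v, e_1> = -2/sqrt(3), <v, e_2> = -10/sqrt(8).
Square and sum: Σ |<v, e_j>|^2 = 83/6.
Compute ||v||^2 = v·v = 14.
Deficit = 14 − 83/6 = 1/6 ≥ 0, confirming Bessel's inequality. (The deficit equals ||v − Σ <v,e_j> e_j||^2, the squared distance from v to span{e_j}.)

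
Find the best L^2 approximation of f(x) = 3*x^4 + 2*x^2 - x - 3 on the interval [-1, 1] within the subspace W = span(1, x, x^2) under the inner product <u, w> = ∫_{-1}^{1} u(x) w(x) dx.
g(x) = 32*x^2/7 - x - 114/35

The best approximation g ∈ W is the orthogonal projection of f onto W. Writing g = a_0 + a_1 x + a_2 x^2, the coefficients solve the normal equations G · a = b where
  G_{ij} = <φ_i, φ_j> and b_i = <f, φ_i>, with φ_0 = 1, φ_1 = x, φ_2 = x^2.
G =
  [2, 0, 2/3]
  [0, 2/3, 0]
  [2/3, 0, 2/5],
b = (-52/15, -2/3, -12/35).
Solving gives a_0 = -114/35, a_1 = -1, a_2 = 32/7, so
  g(x) = 32*x^2/7 - x - 114/35.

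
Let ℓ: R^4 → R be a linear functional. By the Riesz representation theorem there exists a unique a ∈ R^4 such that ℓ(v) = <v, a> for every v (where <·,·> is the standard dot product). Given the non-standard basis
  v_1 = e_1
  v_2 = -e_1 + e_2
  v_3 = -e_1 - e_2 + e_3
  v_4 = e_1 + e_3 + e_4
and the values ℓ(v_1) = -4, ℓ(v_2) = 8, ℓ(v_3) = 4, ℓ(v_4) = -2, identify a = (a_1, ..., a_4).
a = (-4, 4, 4, -2)

Write a = (a_1, ..., a_4) in the standard basis. For each basis vector v_i, ℓ(v_i) = <v_i, a> is a linear equation in the a_j's. Collect the n equations into a matrix system V a = ℓ, where row i of V is v_i (expressed in the standard basis). Since V is invertible (lower-triangular with 1s on the diagonal, up to permutation), solve by back-substitution:
  V =
[[1, 0, 0, 0],
 [-1, 1, 0, 0],
 [-1, -1, 1, 0],
 [1, 0, 1, 1]]
  V a = (-4, 8, 4, -2)
Solving gives a = (-4, 4, 4, -2).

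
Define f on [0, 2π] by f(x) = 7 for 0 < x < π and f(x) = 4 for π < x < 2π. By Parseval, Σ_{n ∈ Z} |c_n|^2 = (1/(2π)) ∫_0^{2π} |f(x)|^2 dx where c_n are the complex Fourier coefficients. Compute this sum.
Σ |c_n|^2 = 65/2

Parseval equates the L^2 energy of f (normalised by 1/(2π)) with the ℓ^2 sum of its Fourier coefficients: (1/(2π)) ∫_0^{2π} |f|^2 = Σ |c_n|^2.
Compute the left side: (1/(2π)) [∫_0^π 7^2 dx + ∫_π^{2π} 4^2 dx] = (1/(2π)) · (49π + 16π) = (49 + 16)/2 = 65/2.
So Σ_{n ∈ Z} |c_n|^2 = 65/2.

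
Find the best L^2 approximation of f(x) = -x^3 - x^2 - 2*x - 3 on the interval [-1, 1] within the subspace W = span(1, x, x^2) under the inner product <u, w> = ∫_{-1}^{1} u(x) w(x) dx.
g(x) = -x^2 - 13*x/5 - 3

The best approximation g ∈ W is the orthogonal projection of f onto W. Writing g = a_0 + a_1 x + a_2 x^2, the coefficients solve the normal equations G · a = b where
  G_{ij} = <φ_i, φ_j> and b_i = <f, φ_i>, with φ_0 = 1, φ_1 = x, φ_2 = x^2.
G =
  [2, 0, 2/3]
  [0, 2/3, 0]
  [2/3, 0, 2/5],
b = (-20/3, -26/15, -12/5).
Solving gives a_0 = -3, a_1 = -13/5, a_2 = -1, so
  g(x) = -x^2 - 13*x/5 - 3.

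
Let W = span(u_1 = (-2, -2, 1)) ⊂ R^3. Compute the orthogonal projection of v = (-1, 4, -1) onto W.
proj_W(v) = (14/9, 14/9, -7/9)

Set up U = [u_1 | ... | u_1] ∈ R^(3×1). The projector onto W = col(U) is P = U (U^T U)^(-1) U^T.
Compute U^T U =
  [9],
and U^T v = (-7).
Solve U^T U · c = U^T v for the coefficients: c = (-7/9). The projection is proj_W(v) = U c.
Check: (v - proj_W(v)) · u_1 = 0  (should be 0).
Result: proj_W(v) = (14/9, 14/9, -7/9).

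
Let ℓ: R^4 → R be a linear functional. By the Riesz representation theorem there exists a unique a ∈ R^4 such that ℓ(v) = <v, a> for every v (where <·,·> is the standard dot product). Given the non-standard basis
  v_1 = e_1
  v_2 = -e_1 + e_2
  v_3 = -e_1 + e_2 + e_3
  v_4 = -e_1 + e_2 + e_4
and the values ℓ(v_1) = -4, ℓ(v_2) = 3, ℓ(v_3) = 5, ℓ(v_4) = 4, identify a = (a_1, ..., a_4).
a = (-4, -1, 2, 1)

Write a = (a_1, ..., a_4) in the standard basis. For each basis vector v_i, ℓ(v_i) = <v_i, a> is a linear equation in the a_j's. Collect the n equations into a matrix system V a = ℓ, where row i of V is v_i (expressed in the standard basis). Since V is invertible (lower-triangular with 1s on the diagonal, up to permutation), solve by back-substitution:
  V =
[[1, 0, 0, 0],
 [-1, 1, 0, 0],
 [-1, 1, 1, 0],
 [-1, 1, 0, 1]]
  V a = (-4, 3, 5, 4)
Solving gives a = (-4, -1, 2, 1).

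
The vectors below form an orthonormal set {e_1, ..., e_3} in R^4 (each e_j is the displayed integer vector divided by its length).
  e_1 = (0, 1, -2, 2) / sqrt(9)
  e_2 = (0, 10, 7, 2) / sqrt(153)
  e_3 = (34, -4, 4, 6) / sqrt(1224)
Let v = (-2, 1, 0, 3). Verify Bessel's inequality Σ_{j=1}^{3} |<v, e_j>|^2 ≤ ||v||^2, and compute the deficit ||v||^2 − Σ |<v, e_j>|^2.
Σ |<v, e_j>|^2 = 19/2; ||v||^2 = 14; deficit = 9/2

Write each e_j = u_j / sqrt(<u_j, u_j>) where u_j is the displayed integer vector. Then <v, e_j> = <v, u_j> / sqrt(<u_j, u_j>), so |<v, e_j>|^2 = <v, u_j>^2 / <u_j, u_j>.
Coefficients: <v, e_1> = 7/sqrt(9), <v, e_2> = 16/sqrt(153), <v, e_3> = -54/sqrt(1224).
Square and sum: Σ |<v, e_j>|^2 = 19/2.
Compute ||v||^2 = v·v = 14.
Deficit = 14 − 19/2 = 9/2 ≥ 0, confirming Bessel's inequality. (The deficit equals ||v − Σ <v,e_j> e_j||^2, the squared distance from v to span{e_j}.)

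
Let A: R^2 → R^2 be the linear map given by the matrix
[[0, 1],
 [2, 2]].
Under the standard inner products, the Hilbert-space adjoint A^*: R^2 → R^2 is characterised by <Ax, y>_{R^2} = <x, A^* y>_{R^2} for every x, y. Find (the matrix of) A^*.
A^* = A^T =
[[0, 2],
 [1, 2]]

For real matrices with standard dot products, the defining identity <Ax, y> = <x, A^* y> gives (Ax)^T y = x^T (A^*) y, i.e. x^T A^T y = x^T (A^*) y. Since this holds for all x, y, we must have A^* = A^T. Therefore
A^* =
[[0, 2],
 [1, 2]].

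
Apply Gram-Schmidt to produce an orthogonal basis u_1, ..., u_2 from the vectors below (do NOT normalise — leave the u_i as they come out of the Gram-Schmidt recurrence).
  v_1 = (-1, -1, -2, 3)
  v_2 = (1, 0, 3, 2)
Orthogonal basis:
  u_1 = (-1, -1, -2, 3)
  u_2 = (14/15, -1/15, 43/15, 11/5)

Apply the Gram-Schmidt recurrence
  u_1 = v_1
  u_i = v_i − Σ_{j<i} ((v_i · u_j) / (u_j · u_j)) · u_j.

Step by step this gives:
  u_1 = (-1, -1, -2, 3)
  u_2 = (14/15, -1/15, 43/15, 11/5)

Orthogonality check:
  u_2 · u_1 = 0 (should be 0)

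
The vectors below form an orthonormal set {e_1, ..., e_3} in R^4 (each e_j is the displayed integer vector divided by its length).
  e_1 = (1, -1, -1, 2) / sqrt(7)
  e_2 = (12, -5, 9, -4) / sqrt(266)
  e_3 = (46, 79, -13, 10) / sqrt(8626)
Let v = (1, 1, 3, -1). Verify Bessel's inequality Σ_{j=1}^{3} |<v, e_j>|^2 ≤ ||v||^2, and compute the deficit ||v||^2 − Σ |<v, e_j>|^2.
Σ |<v, e_j>|^2 = 2195/227; ||v||^2 = 12; deficit = 529/227

Write each e_j = u_j / sqrt(<u_j, u_j>) where u_j is the displayed integer vector. Then <v, e_j> = <v, u_j> / sqrt(<u_j, u_j>), so |<v, e_j>|^2 = <v, u_j>^2 / <u_j, u_j>.
Coefficients: <v, e_1> = -5/sqrt(7), <v, e_2> = 38/sqrt(266), <v, e_3> = 76/sqrt(8626).
Square and sum: Σ |<v, e_j>|^2 = 2195/227.
Compute ||v||^2 = v·v = 12.
Deficit = 12 − 2195/227 = 529/227 ≥ 0, confirming Bessel's inequality. (The deficit equals ||v − Σ <v,e_j> e_j||^2, the squared distance from v to span{e_j}.)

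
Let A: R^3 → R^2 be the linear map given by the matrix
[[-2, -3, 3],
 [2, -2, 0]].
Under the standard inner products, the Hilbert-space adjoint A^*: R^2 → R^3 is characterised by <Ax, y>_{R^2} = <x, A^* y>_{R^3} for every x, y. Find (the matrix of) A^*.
A^* = A^T =
[[-2, 2],
 [-3, -2],
 [3, 0]]

For real matrices with standard dot products, the defining identity <Ax, y> = <x, A^* y> gives (Ax)^T y = x^T (A^*) y, i.e. x^T A^T y = x^T (A^*) y. Since this holds for all x, y, we must have A^* = A^T. Therefore
A^* =
[[-2, 2],
 [-3, -2],
 [3, 0]].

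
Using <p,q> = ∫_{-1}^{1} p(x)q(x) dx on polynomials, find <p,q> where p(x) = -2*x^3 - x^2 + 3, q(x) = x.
<p,q> = -4/5

Expand the product: p(x)·q(x) = -2*x^4 - x^3 + 3*x.
∫_{-1}^{1} of each monomial x^k gives [2/(k+1) if k even, 0 if k odd]. Integrating term-by-term (or equivalently evaluating the antiderivative F(x) = -2*x^5/5 - x^4/4 + 3*x^2/2 at the endpoints):
  F(1) − F(−1) = 17/20 − (33/20) = -4/5.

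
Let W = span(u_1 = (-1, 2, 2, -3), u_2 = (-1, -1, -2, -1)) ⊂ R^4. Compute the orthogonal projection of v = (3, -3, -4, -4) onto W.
proj_W(v) = (-195/122, -114/61, -217/61, -173/122)

Set up U = [u_1 | ... | u_2] ∈ R^(4×2). The projector onto W = col(U) is P = U (U^T U)^(-1) U^T.
Compute U^T U =
  [18, -2]
  [-2, 7],
and U^T v = (-5, 12).
Solve U^T U · c = U^T v for the coefficients: c = (-11/122, 103/61). The projection is proj_W(v) = U c.
Check: (v - proj_W(v)) · u_1 = 0  (should be 0).
Check: (v - proj_W(v)) · u_2 = 0  (should be 0).
Result: proj_W(v) = (-195/122, -114/61, -217/61, -173/122).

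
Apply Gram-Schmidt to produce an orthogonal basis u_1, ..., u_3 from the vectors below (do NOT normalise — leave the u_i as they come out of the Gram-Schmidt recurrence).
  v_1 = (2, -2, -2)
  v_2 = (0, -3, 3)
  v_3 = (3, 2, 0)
Orthogonal basis:
  u_1 = (2, -2, -2)
  u_2 = (0, -3, 3)
  u_3 = (8/3, 4/3, 4/3)

Apply the Gram-Schmidt recurrence
  u_1 = v_1
  u_i = v_i − Σ_{j<i} ((v_i · u_j) / (u_j · u_j)) · u_j.

Step by step this gives:
  u_1 = (2, -2, -2)
  u_2 = (0, -3, 3)
  u_3 = (8/3, 4/3, 4/3)

Orthogonality check:
  u_2 · u_1 = 0 (should be 0)
  u_3 · u_1 = 0 (should be 0)
  u_3 · u_2 = 0 (should be 0)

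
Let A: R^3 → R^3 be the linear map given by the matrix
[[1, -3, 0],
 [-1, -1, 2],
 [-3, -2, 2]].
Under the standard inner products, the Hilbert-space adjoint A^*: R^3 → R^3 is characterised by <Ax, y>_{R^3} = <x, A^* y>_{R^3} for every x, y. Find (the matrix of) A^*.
A^* = A^T =
[[1, -1, -3],
 [-3, -1, -2],
 [0, 2, 2]]

For real matrices with standard dot products, the defining identity <Ax, y> = <x, A^* y> gives (Ax)^T y = x^T (A^*) y, i.e. x^T A^T y = x^T (A^*) y. Since this holds for all x, y, we must have A^* = A^T. Therefore
A^* =
[[1, -1, -3],
 [-3, -1, -2],
 [0, 2, 2]].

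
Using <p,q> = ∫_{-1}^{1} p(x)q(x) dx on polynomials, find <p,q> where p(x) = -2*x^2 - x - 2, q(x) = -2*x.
<p,q> = 4/3

Expand the product: p(x)·q(x) = 4*x^3 + 2*x^2 + 4*x.
∫_{-1}^{1} of each monomial x^k gives [2/(k+1) if k even, 0 if k odd]. Integrating term-by-term (or equivalently evaluating the antiderivative F(x) = x^4 + 2*x^3/3 + 2*x^2 at the endpoints):
  F(1) − F(−1) = 11/3 − (7/3) = 4/3.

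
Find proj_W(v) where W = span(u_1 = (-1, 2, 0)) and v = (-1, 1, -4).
proj_W(v) = (-3/5, 6/5, 0)

Set up U = [u_1 | ... | u_1] ∈ R^(3×1). The projector onto W = col(U) is P = U (U^T U)^(-1) U^T.
Compute U^T U =
  [5],
and U^T v = (3).
Solve U^T U · c = U^T v for the coefficients: c = (3/5). The projection is proj_W(v) = U c.
Check: (v - proj_W(v)) · u_1 = 0  (should be 0).
Result: proj_W(v) = (-3/5, 6/5, 0).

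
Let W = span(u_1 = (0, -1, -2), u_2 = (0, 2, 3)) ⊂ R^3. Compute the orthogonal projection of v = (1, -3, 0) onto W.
proj_W(v) = (0, -3, 0)

Set up U = [u_1 | ... | u_2] ∈ R^(3×2). The projector onto W = col(U) is P = U (U^T U)^(-1) U^T.
Compute U^T U =
  [5, -8]
  [-8, 13],
and U^T v = (3, -6).
Solve U^T U · c = U^T v for the coefficients: c = (-9, -6). The projection is proj_W(v) = U c.
Check: (v - proj_W(v)) · u_1 = 0  (should be 0).
Check: (v - proj_W(v)) · u_2 = 0  (should be 0).
Result: proj_W(v) = (0, -3, 0).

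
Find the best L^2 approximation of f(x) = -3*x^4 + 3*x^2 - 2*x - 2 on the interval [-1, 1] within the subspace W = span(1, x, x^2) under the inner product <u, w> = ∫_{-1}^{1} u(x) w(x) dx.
g(x) = 3*x^2/7 - 2*x - 61/35

The best approximation g ∈ W is the orthogonal projection of f onto W. Writing g = a_0 + a_1 x + a_2 x^2, the coefficients solve the normal equations G · a = b where
  G_{ij} = <φ_i, φ_j> and b_i = <f, φ_i>, with φ_0 = 1, φ_1 = x, φ_2 = x^2.
G =
  [2, 0, 2/3]
  [0, 2/3, 0]
  [2/3, 0, 2/5],
b = (-16/5, -4/3, -104/105).
Solving gives a_0 = -61/35, a_1 = -2, a_2 = 3/7, so
  g(x) = 3*x^2/7 - 2*x - 61/35.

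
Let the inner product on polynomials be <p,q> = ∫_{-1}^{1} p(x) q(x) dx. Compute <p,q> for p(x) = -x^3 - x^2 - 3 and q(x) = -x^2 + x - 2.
<p,q> = 46/3

Expand the product: p(x)·q(x) = x^5 + x^3 + 5*x^2 - 3*x + 6.
∫_{-1}^{1} of each monomial x^k gives [2/(k+1) if k even, 0 if k odd]. Integrating term-by-term (or equivalently evaluating the antiderivative F(x) = x^6/6 + x^4/4 + 5*x^3/3 - 3*x^2/2 + 6*x at the endpoints):
  F(1) − F(−1) = 79/12 − (-35/4) = 46/3.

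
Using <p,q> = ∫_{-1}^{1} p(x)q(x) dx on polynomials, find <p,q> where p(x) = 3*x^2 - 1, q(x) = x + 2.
<p,q> = 0

Expand the product: p(x)·q(x) = 3*x^3 + 6*x^2 - x - 2.
∫_{-1}^{1} of each monomial x^k gives [2/(k+1) if k even, 0 if k odd]. Integrating term-by-term (or equivalently evaluating the antiderivative F(x) = 3*x^4/4 + 2*x^3 - x^2/2 - 2*x at the endpoints):
  F(1) − F(−1) = 1/4 − (1/4) = 0.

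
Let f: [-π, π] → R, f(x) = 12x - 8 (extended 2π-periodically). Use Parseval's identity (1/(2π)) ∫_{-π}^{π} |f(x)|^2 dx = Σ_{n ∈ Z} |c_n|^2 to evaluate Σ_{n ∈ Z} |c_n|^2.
Σ |c_n|^2 = 48π^2 + 64

Expand and integrate term by term over [-π, π]:
  ∫ (12x)^2 dx = 144·(2π^3/3); ∫ 2·12·(-8)·x dx = 0 (odd integrand); ∫ (-8)^2 dx = 64·2π.
So (1/(2π)) ∫_{-π}^{π} (12x - 8)^2 dx = 144π^2/3 + 64 = 48π^2 + 64.
Parseval ⇒ Σ |c_n|^2 = 48π^2 + 64.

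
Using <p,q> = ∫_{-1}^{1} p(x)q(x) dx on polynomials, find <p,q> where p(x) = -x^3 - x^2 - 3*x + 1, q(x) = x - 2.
<p,q> = -76/15

Expand the product: p(x)·q(x) = -x^4 + x^3 - x^2 + 7*x - 2.
∫_{-1}^{1} of each monomial x^k gives [2/(k+1) if k even, 0 if k odd]. Integrating term-by-term (or equivalently evaluating the antiderivative F(x) = -x^5/5 + x^4/4 - x^3/3 + 7*x^2/2 - 2*x at the endpoints):
  F(1) − F(−1) = 73/60 − (377/60) = -76/15.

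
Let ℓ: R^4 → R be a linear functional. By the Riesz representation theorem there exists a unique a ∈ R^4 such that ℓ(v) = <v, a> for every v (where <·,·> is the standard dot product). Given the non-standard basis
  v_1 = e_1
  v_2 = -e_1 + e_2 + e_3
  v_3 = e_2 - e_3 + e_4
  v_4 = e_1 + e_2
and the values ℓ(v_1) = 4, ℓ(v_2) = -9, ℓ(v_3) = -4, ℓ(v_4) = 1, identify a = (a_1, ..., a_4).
a = (4, -3, -2, -3)

Write a = (a_1, ..., a_4) in the standard basis. For each basis vector v_i, ℓ(v_i) = <v_i, a> is a linear equation in the a_j's. Collect the n equations into a matrix system V a = ℓ, where row i of V is v_i (expressed in the standard basis). Since V is invertible (lower-triangular with 1s on the diagonal, up to permutation), solve by back-substitution:
  V =
[[1, 0, 0, 0],
 [-1, 1, 1, 0],
 [0, 1, -1, 1],
 [1, 1, 0, 0]]
  V a = (4, -9, -4, 1)
Solving gives a = (4, -3, -2, -3).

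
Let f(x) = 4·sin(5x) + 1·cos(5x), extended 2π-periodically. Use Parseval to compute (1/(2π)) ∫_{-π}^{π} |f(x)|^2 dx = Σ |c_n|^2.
Σ |c_n|^2 = 17/2

Expand |f|^2 and use orthogonality of {sin(nx), cos(mx)} on [-π, π]:
  ∫_{-π}^{π} sin(nx)^2 dx = π, ∫ cos(mx)^2 dx = π, and cross terms integrate to 0.
So ∫_{-π}^{π} f(x)^2 dx = 4^2 · π + 1^2 · π = (16 + 1)π.
Divide by 2π: (16 + 1)/2 = 17/2.
By Parseval, this equals Σ |c_n|^2.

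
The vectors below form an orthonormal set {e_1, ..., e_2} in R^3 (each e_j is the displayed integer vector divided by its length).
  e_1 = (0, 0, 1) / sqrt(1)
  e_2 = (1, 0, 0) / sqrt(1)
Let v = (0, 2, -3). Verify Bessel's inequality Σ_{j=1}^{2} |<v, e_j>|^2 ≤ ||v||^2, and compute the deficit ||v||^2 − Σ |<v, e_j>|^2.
Σ |<v, e_j>|^2 = 9; ||v||^2 = 13; deficit = 4

Write each e_j = u_j / sqrt(<u_j, u_j>) where u_j is the displayed integer vector. Then <v, e_j> = <v, u_j> / sqrt(<u_j, u_j>), so |<v, e_j>|^2 = <v, u_j>^2 / <u_j, u_j>.
Coefficients: <v, e_1> = -3/sqrt(1), <v, e_2> = 0/sqrt(1).
Square and sum: Σ |<v, e_j>|^2 = 9.
Compute ||v||^2 = v·v = 13.
Deficit = 13 − 9 = 4 ≥ 0, confirming Bessel's inequality. (The deficit equals ||v − Σ <v,e_j> e_j||^2, the squared distance from v to span{e_j}.)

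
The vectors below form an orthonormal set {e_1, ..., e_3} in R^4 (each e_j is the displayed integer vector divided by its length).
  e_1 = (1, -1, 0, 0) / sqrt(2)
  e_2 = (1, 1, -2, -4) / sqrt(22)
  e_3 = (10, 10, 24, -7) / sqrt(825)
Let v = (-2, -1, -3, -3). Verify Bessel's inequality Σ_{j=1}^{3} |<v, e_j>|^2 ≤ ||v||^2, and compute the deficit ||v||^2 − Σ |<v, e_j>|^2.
Σ |<v, e_j>|^2 = 467/25; ||v||^2 = 23; deficit = 108/25

Write each e_j = u_j / sqrt(<u_j, u_j>) where u_j is the displayed integer vector. Then <v, e_j> = <v, u_j> / sqrt(<u_j, u_j>), so |<v, e_j>|^2 = <v, u_j>^2 / <u_j, u_j>.
Coefficients: <v, e_1> = -1/sqrt(2), <v, e_2> = 15/sqrt(22), <v, e_3> = -81/sqrt(825).
Square and sum: Σ |<v, e_j>|^2 = 467/25.
Compute ||v||^2 = v·v = 23.
Deficit = 23 − 467/25 = 108/25 ≥ 0, confirming Bessel's inequality. (The deficit equals ||v − Σ <v,e_j> e_j||^2, the squared distance from v to span{e_j}.)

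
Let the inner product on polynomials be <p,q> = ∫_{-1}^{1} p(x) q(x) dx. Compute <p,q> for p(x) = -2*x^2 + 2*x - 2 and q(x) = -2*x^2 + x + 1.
<p,q> = 4/15

Expand the product: p(x)·q(x) = 4*x^4 - 6*x^3 + 4*x^2 - 2.
∫_{-1}^{1} of each monomial x^k gives [2/(k+1) if k even, 0 if k odd]. Integrating term-by-term (or equivalently evaluating the antiderivative F(x) = 4*x^5/5 - 3*x^4/2 + 4*x^3/3 - 2*x at the endpoints):
  F(1) − F(−1) = -41/30 − (-49/30) = 4/15.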